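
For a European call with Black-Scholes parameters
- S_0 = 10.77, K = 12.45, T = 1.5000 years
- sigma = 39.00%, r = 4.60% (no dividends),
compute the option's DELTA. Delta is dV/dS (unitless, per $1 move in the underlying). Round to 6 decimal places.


Answer: Delta = 0.531804

Derivation:
d1 = 0.0798049374; d2 = -0.3978455624
phi(d1) = 0.3976739036; exp(-qT) = 1.0000000000; exp(-rT) = 0.9333266801
N(d1) = 0.5318038013
Delta = exp(-qT) * N(d1) = 1.0000000000 * 0.5318038013 = 0.531804


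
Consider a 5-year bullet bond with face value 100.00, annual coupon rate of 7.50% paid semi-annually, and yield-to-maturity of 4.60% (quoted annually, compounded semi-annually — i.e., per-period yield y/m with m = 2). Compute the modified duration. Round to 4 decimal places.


Coupon per period c = face * coupon_rate / m = 3.750000
Periods per year m = 2; per-period yield y/m = 0.023000
Number of cashflows N = 10
Cashflows (t years, CF_t, discount factor 1/(1+y/m)^(m*t), PV):
  t = 0.5000: CF_t = 3.750000, DF = 0.977517, PV = 3.665689
  t = 1.0000: CF_t = 3.750000, DF = 0.955540, PV = 3.583274
  t = 1.5000: CF_t = 3.750000, DF = 0.934056, PV = 3.502711
  t = 2.0000: CF_t = 3.750000, DF = 0.913056, PV = 3.423960
  t = 2.5000: CF_t = 3.750000, DF = 0.892528, PV = 3.346980
  t = 3.0000: CF_t = 3.750000, DF = 0.872461, PV = 3.271730
  t = 3.5000: CF_t = 3.750000, DF = 0.852846, PV = 3.198172
  t = 4.0000: CF_t = 3.750000, DF = 0.833671, PV = 3.126268
  t = 4.5000: CF_t = 3.750000, DF = 0.814928, PV = 3.055980
  t = 5.0000: CF_t = 103.750000, DF = 0.796606, PV = 82.647890
Price P = sum_t PV_t = 112.822655
First compute Macaulay numerator sum_t t * PV_t:
  t * PV_t at t = 0.5000: 1.832845
  t * PV_t at t = 1.0000: 3.583274
  t * PV_t at t = 1.5000: 5.254067
  t * PV_t at t = 2.0000: 6.847921
  t * PV_t at t = 2.5000: 8.367450
  t * PV_t at t = 3.0000: 9.815190
  t * PV_t at t = 3.5000: 11.193602
  t * PV_t at t = 4.0000: 12.505072
  t * PV_t at t = 4.5000: 13.751912
  t * PV_t at t = 5.0000: 413.239448
Macaulay duration D = 486.390780 / 112.822655 = 4.311109
Modified duration = D / (1 + y/m) = 4.311109 / (1 + 0.023000) = 4.214183

Answer: Modified duration = 4.2142


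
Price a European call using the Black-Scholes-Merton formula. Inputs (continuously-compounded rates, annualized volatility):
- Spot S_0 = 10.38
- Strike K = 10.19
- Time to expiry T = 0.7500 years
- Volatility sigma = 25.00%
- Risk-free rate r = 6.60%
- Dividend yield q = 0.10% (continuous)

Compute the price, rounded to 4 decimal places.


Answer: Price = 1.2434

Derivation:
d1 = (ln(S/K) + (r - q + 0.5*sigma^2) * T) / (sigma * sqrt(T)) = 0.41874767
d2 = d1 - sigma * sqrt(T) = 0.20224132
exp(-rT) = 0.95170516; exp(-qT) = 0.99925028
C = S_0 * exp(-qT) * N(d1) - K * exp(-rT) * N(d2)
N(d1) = 0.66229972; N(d2) = 0.58013596
C = 10.3800 * 0.99925028 * 0.66229972 - 10.1900 * 0.95170516 * 0.58013596 = 1.2434


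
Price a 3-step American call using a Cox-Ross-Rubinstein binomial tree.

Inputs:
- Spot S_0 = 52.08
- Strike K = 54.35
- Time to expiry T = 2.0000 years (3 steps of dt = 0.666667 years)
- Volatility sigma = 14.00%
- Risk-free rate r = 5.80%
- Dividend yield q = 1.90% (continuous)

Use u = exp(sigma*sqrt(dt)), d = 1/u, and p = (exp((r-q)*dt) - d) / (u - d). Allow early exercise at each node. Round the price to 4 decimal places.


Answer: Price = V(0,0) = 4.9519

Derivation:
dt = T/N = 0.666667
u = exp(sigma*sqrt(dt)) = 1.121099; d = 1/u = 0.891982
p = (exp((r-q)*dt) - d) / (u - d) = 0.586421
Discount per step: exp(-r*dt) = 0.962071
Stock lattice S(k, i) with i counting down-moves:
  k=0: S(0,0) = 52.0800
  k=1: S(1,0) = 58.3868; S(1,1) = 46.4544
  k=2: S(2,0) = 65.4574; S(2,1) = 52.0800; S(2,2) = 41.4365
  k=3: S(3,0) = 73.3843; S(3,1) = 58.3868; S(3,2) = 46.4544; S(3,3) = 36.9606
Terminal payoffs V(N, i) = max(S_T - K, 0):
  V(3,0) = 19.034267; V(3,1) = 4.036840; V(3,2) = 0.000000; V(3,3) = 0.000000
Backward induction: V(k, i) = exp(-r*dt) * [p * V(k+1, i) + (1-p) * V(k+1, i+1)]; then take max(V_cont, immediate exercise) for American.
  V(2,0) = exp(-r*dt) * [p*19.034267 + (1-p)*4.036840] = 12.344956; exercise = 11.107432; V(2,0) = max -> 12.344956
  V(2,1) = exp(-r*dt) * [p*4.036840 + (1-p)*0.000000] = 2.277499; exercise = 0.000000; V(2,1) = max -> 2.277499
  V(2,2) = exp(-r*dt) * [p*0.000000 + (1-p)*0.000000] = 0.000000; exercise = 0.000000; V(2,2) = max -> 0.000000
  V(1,0) = exp(-r*dt) * [p*12.344956 + (1-p)*2.277499] = 7.870961; exercise = 4.036840; V(1,0) = max -> 7.870961
  V(1,1) = exp(-r*dt) * [p*2.277499 + (1-p)*0.000000] = 1.284916; exercise = 0.000000; V(1,1) = max -> 1.284916
  V(0,0) = exp(-r*dt) * [p*7.870961 + (1-p)*1.284916] = 4.951887; exercise = 0.000000; V(0,0) = max -> 4.951887


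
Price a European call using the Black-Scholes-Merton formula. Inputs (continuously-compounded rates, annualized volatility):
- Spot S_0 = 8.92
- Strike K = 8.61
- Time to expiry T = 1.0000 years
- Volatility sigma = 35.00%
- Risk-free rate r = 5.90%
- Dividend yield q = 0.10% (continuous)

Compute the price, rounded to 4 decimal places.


Answer: Price = 1.6213

Derivation:
d1 = (ln(S/K) + (r - q + 0.5*sigma^2) * T) / (sigma * sqrt(T)) = 0.44177608
d2 = d1 - sigma * sqrt(T) = 0.09177608
exp(-rT) = 0.94270677; exp(-qT) = 0.99900050
C = S_0 * exp(-qT) * N(d1) - K * exp(-rT) * N(d2)
N(d1) = 0.67067438; N(d2) = 0.53656203
C = 8.9200 * 0.99900050 * 0.67067438 - 8.6100 * 0.94270677 * 0.53656203 = 1.6213


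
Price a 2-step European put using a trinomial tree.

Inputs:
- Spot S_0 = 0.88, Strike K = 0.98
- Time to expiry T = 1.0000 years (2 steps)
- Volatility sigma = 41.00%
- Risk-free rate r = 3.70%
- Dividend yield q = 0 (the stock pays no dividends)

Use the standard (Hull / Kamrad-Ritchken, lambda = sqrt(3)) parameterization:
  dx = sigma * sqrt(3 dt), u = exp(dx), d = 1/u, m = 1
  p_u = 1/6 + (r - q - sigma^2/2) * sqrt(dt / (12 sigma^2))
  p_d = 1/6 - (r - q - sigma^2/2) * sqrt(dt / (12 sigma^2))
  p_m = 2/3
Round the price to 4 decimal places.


dt = T/N = 0.500000; dx = sigma*sqrt(3*dt) = 0.502145
u = exp(dx) = 1.652262; d = 1/u = 0.605231
p_u = 0.143242, p_m = 0.666667, p_d = 0.190091
Discount per step: exp(-r*dt) = 0.981670
Stock lattice S(k, j) with j the centered position index:
  k=0: S(0,+0) = 0.8800
  k=1: S(1,-1) = 0.5326; S(1,+0) = 0.8800; S(1,+1) = 1.4540
  k=2: S(2,-2) = 0.3223; S(2,-1) = 0.5326; S(2,+0) = 0.8800; S(2,+1) = 1.4540; S(2,+2) = 2.4024
Terminal payoffs V(N, j) = max(K - S_T, 0):
  V(2,-2) = 0.657652; V(2,-1) = 0.447397; V(2,+0) = 0.100000; V(2,+1) = 0.000000; V(2,+2) = 0.000000
Backward induction: V(k, j) = exp(-r*dt) * [p_u * V(k+1, j+1) + p_m * V(k+1, j) + p_d * V(k+1, j-1)]
  V(1,-1) = exp(-r*dt) * [p_u*0.100000 + p_m*0.447397 + p_d*0.657652] = 0.429581
  V(1,+0) = exp(-r*dt) * [p_u*0.000000 + p_m*0.100000 + p_d*0.447397] = 0.148932
  V(1,+1) = exp(-r*dt) * [p_u*0.000000 + p_m*0.000000 + p_d*0.100000] = 0.018661
  V(0,+0) = exp(-r*dt) * [p_u*0.018661 + p_m*0.148932 + p_d*0.429581] = 0.180255

Answer: Price = V(0,0) = 0.1803


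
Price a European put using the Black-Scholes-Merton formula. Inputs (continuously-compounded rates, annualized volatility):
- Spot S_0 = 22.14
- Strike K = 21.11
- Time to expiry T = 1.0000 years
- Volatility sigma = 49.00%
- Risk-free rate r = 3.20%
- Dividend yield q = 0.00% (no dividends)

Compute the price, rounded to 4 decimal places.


Answer: Price = 3.3268

Derivation:
d1 = (ln(S/K) + (r - q + 0.5*sigma^2) * T) / (sigma * sqrt(T)) = 0.40752870
d2 = d1 - sigma * sqrt(T) = -0.08247130
exp(-rT) = 0.96850658; exp(-qT) = 1.00000000
P = K * exp(-rT) * N(-d2) - S_0 * exp(-qT) * N(-d1)
N(-d1) = 0.34180986; N(-d2) = 0.53286403
P = 21.1100 * 0.96850658 * 0.53286403 - 22.1400 * 1.00000000 * 0.34180986 = 3.3268


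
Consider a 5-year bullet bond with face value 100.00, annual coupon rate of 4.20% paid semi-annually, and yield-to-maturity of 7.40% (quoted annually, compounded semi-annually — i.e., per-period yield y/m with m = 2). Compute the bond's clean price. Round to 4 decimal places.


Coupon per period c = face * coupon_rate / m = 2.100000
Periods per year m = 2; per-period yield y/m = 0.037000
Number of cashflows N = 10
Cashflows (t years, CF_t, discount factor 1/(1+y/m)^(m*t), PV):
  t = 0.5000: CF_t = 2.100000, DF = 0.964320, PV = 2.025072
  t = 1.0000: CF_t = 2.100000, DF = 0.929913, PV = 1.952818
  t = 1.5000: CF_t = 2.100000, DF = 0.896734, PV = 1.883142
  t = 2.0000: CF_t = 2.100000, DF = 0.864739, PV = 1.815952
  t = 2.5000: CF_t = 2.100000, DF = 0.833885, PV = 1.751159
  t = 3.0000: CF_t = 2.100000, DF = 0.804132, PV = 1.688678
  t = 3.5000: CF_t = 2.100000, DF = 0.775441, PV = 1.628426
  t = 4.0000: CF_t = 2.100000, DF = 0.747773, PV = 1.570324
  t = 4.5000: CF_t = 2.100000, DF = 0.721093, PV = 1.514295
  t = 5.0000: CF_t = 102.100000, DF = 0.695364, PV = 70.996703
Price P = sum_t PV_t = 86.826568

Answer: Price = 86.8266


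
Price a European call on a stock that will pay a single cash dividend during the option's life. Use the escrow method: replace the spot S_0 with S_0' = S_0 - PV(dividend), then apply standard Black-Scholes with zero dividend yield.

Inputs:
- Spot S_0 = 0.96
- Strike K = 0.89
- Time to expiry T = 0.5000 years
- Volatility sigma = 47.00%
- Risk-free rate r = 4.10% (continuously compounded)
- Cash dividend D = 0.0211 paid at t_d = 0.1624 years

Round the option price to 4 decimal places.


PV(D) = D * exp(-r * t_d) = 0.0211 * 0.99336372 = 0.02095997
S_0' = S_0 - PV(D) = 0.9600 - 0.02095997 = 0.93904003
d1 = (ln(S_0'/K) + (r + sigma^2/2)*T) / (sigma*sqrt(T)) = 0.38924465
d2 = d1 - sigma*sqrt(T) = 0.05690447
exp(-rT) = 0.97970870
N(d1) = 0.65145241; N(d2) = 0.52268935
C = S_0' * N(d1) - K * exp(-rT) * N(d2) = 0.93904003 * 0.65145241 - 0.8900 * 0.97970870 * 0.52268935 = 0.1560

Answer: Price = 0.1560


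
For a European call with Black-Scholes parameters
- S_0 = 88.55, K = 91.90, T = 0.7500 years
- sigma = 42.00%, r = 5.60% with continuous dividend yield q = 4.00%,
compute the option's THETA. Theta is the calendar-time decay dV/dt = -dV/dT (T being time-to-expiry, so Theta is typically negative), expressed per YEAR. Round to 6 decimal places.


d1 = 0.1127656761; d2 = -0.2509649935
phi(d1) = 0.3964138324; exp(-qT) = 0.9704455335; exp(-rT) = 0.9588697806
Theta = -S*exp(-qT)*phi(d1)*sigma/(2*sqrt(T)) - r*K*exp(-rT)*N(d2) + q*S*exp(-qT)*N(d1)
N(d1) = 0.5448918344; N(d2) = 0.4009205872; sqrt(T) = 0.8660254038
Term 1 = -88.5500 * 0.9704455335 * 0.3964138324 * 0.4200 / (2 * 0.8660254038) = -8.2603261320
Term 2 = -0.0560 * 91.9000 * 0.9588697806 * 0.4009205872 = -1.9784338225
Term 3 = 0.0400 * 88.5500 * 0.9704455335 * 0.5448918344 = 1.8729665538
Theta = -8.2603261320 + (-1.9784338225) + (1.8729665538) = -8.365793

Answer: Theta = -8.365793


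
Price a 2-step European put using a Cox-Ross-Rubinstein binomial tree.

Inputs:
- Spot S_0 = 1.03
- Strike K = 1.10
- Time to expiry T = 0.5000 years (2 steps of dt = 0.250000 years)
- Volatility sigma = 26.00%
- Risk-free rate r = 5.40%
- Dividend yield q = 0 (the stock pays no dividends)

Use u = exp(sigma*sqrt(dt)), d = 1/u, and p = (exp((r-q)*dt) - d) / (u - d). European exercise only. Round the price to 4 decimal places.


Answer: Price = V(0,0) = 0.1027

Derivation:
dt = T/N = 0.250000
u = exp(sigma*sqrt(dt)) = 1.138828; d = 1/u = 0.878095
p = (exp((r-q)*dt) - d) / (u - d) = 0.519674
Discount per step: exp(-r*dt) = 0.986591
Stock lattice S(k, i) with i counting down-moves:
  k=0: S(0,0) = 1.0300
  k=1: S(1,0) = 1.1730; S(1,1) = 0.9044
  k=2: S(2,0) = 1.3358; S(2,1) = 1.0300; S(2,2) = 0.7942
Terminal payoffs V(N, i) = max(K - S_T, 0):
  V(2,0) = 0.000000; V(2,1) = 0.070000; V(2,2) = 0.305817
Backward induction: V(k, i) = exp(-r*dt) * [p * V(k+1, i) + (1-p) * V(k+1, i+1)].
  V(1,0) = exp(-r*dt) * [p*0.000000 + (1-p)*0.070000] = 0.033172
  V(1,1) = exp(-r*dt) * [p*0.070000 + (1-p)*0.305817] = 0.180811
  V(0,0) = exp(-r*dt) * [p*0.033172 + (1-p)*0.180811] = 0.102691


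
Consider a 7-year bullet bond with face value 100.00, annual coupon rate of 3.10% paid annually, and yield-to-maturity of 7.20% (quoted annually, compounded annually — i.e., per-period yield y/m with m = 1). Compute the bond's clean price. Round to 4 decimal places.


Answer: Price = 78.0572

Derivation:
Coupon per period c = face * coupon_rate / m = 3.100000
Periods per year m = 1; per-period yield y/m = 0.072000
Number of cashflows N = 7
Cashflows (t years, CF_t, discount factor 1/(1+y/m)^(m*t), PV):
  t = 1.0000: CF_t = 3.100000, DF = 0.932836, PV = 2.891791
  t = 2.0000: CF_t = 3.100000, DF = 0.870183, PV = 2.697566
  t = 3.0000: CF_t = 3.100000, DF = 0.811738, PV = 2.516386
  t = 4.0000: CF_t = 3.100000, DF = 0.757218, PV = 2.347375
  t = 5.0000: CF_t = 3.100000, DF = 0.706360, PV = 2.189716
  t = 6.0000: CF_t = 3.100000, DF = 0.658918, PV = 2.042645
  t = 7.0000: CF_t = 103.100000, DF = 0.614662, PV = 63.371672
Price P = sum_t PV_t = 78.057153


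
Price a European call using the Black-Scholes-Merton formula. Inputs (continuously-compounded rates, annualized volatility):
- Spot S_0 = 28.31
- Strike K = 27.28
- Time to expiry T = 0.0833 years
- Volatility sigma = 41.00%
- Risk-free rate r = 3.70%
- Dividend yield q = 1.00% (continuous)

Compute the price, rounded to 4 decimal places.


d1 = (ln(S/K) + (r - q + 0.5*sigma^2) * T) / (sigma * sqrt(T)) = 0.39136741
d2 = d1 - sigma * sqrt(T) = 0.27303428
exp(-rT) = 0.99692264; exp(-qT) = 0.99916735
C = S_0 * exp(-qT) * N(d1) - K * exp(-rT) * N(d2)
N(d1) = 0.65223716; N(d2) = 0.60758657
C = 28.3100 * 0.99916735 * 0.65223716 - 27.2800 * 0.99692264 * 0.60758657 = 1.9255

Answer: Price = 1.9255


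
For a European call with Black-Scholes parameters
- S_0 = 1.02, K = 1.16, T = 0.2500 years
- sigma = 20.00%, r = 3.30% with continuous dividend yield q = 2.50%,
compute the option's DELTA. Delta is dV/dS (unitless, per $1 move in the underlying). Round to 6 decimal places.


Answer: Delta = 0.111262

Derivation:
d1 = -1.2161737782; d2 = -1.3161737782
phi(d1) = 0.1904286181; exp(-qT) = 0.9937694906; exp(-rT) = 0.9917839379
N(d1) = 0.1119593652
Delta = exp(-qT) * N(d1) = 0.9937694906 * 0.1119593652 = 0.111262


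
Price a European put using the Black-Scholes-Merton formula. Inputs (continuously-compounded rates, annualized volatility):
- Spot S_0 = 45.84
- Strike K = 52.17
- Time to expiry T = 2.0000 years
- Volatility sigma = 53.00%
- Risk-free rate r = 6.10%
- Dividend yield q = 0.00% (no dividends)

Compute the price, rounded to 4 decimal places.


d1 = (ln(S/K) + (r - q + 0.5*sigma^2) * T) / (sigma * sqrt(T)) = 0.36495976
d2 = d1 - sigma * sqrt(T) = -0.38457342
exp(-rT) = 0.88514837; exp(-qT) = 1.00000000
P = K * exp(-rT) * N(-d2) - S_0 * exp(-qT) * N(-d1)
N(-d1) = 0.35757072; N(-d2) = 0.64972326
P = 52.1700 * 0.88514837 * 0.64972326 - 45.8400 * 1.00000000 * 0.35757072 = 13.6120

Answer: Price = 13.6120


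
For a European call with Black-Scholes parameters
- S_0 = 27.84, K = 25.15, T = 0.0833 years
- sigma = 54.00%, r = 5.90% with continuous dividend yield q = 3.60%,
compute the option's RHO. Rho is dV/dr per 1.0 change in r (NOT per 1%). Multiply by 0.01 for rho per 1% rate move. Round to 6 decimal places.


Answer: Rho = 1.503470

Derivation:
d1 = 0.7422166239; d2 = 0.5863632313
phi(d1) = 0.3028912976; exp(-qT) = 0.9970056919; exp(-rT) = 0.9950973574
N(d2) = 0.7211842762
Rho = K*T*exp(-rT)*N(d2) = 25.1500 * 0.0833 * 0.9950973574 * 0.7211842762 = 1.503470


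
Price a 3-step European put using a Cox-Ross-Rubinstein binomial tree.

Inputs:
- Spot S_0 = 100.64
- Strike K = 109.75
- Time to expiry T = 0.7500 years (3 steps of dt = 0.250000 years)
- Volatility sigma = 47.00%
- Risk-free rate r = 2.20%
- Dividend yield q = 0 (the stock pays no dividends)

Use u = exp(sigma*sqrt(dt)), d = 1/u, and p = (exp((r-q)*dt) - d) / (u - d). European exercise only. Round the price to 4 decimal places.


dt = T/N = 0.250000
u = exp(sigma*sqrt(dt)) = 1.264909; d = 1/u = 0.790571
p = (exp((r-q)*dt) - d) / (u - d) = 0.453146
Discount per step: exp(-r*dt) = 0.994515
Stock lattice S(k, i) with i counting down-moves:
  k=0: S(0,0) = 100.6400
  k=1: S(1,0) = 127.3004; S(1,1) = 79.5631
  k=2: S(2,0) = 161.0234; S(2,1) = 100.6400; S(2,2) = 62.9002
  k=3: S(3,0) = 203.6799; S(3,1) = 127.3004; S(3,2) = 79.5631; S(3,3) = 49.7271
Terminal payoffs V(N, i) = max(K - S_T, 0):
  V(3,0) = 0.000000; V(3,1) = 0.000000; V(3,2) = 30.186950; V(3,3) = 60.022913
Backward induction: V(k, i) = exp(-r*dt) * [p * V(k+1, i) + (1-p) * V(k+1, i+1)].
  V(2,0) = exp(-r*dt) * [p*0.000000 + (1-p)*0.000000] = 0.000000
  V(2,1) = exp(-r*dt) * [p*0.000000 + (1-p)*30.186950] = 16.417312
  V(2,2) = exp(-r*dt) * [p*30.186950 + (1-p)*60.022913] = 46.247804
  V(1,0) = exp(-r*dt) * [p*0.000000 + (1-p)*16.417312] = 8.928631
  V(1,1) = exp(-r*dt) * [p*16.417312 + (1-p)*46.247804] = 32.550715
  V(0,0) = exp(-r*dt) * [p*8.928631 + (1-p)*32.550715] = 21.726638

Answer: Price = V(0,0) = 21.7266


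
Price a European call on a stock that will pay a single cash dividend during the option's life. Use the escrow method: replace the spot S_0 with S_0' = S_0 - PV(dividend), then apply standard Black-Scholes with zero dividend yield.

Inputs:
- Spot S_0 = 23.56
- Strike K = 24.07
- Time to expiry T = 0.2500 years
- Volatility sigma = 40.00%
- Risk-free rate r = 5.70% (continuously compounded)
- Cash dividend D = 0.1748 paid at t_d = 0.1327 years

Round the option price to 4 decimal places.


Answer: Price = 1.7100

Derivation:
PV(D) = D * exp(-r * t_d) = 0.1748 * 0.99246463 = 0.17348282
S_0' = S_0 - PV(D) = 23.5600 - 0.17348282 = 23.38651718
d1 = (ln(S_0'/K) + (r + sigma^2/2)*T) / (sigma*sqrt(T)) = 0.02721708
d2 = d1 - sigma*sqrt(T) = -0.17278292
exp(-rT) = 0.98585105
N(d1) = 0.51085670; N(d2) = 0.43141103
C = S_0' * N(d1) - K * exp(-rT) * N(d2) = 23.38651718 * 0.51085670 - 24.0700 * 0.98585105 * 0.43141103 = 1.7100


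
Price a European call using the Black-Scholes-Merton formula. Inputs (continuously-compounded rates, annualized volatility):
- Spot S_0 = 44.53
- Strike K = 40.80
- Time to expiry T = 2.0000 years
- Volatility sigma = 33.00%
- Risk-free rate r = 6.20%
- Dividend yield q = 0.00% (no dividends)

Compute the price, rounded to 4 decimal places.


d1 = (ln(S/K) + (r - q + 0.5*sigma^2) * T) / (sigma * sqrt(T)) = 0.68649577
d2 = d1 - sigma * sqrt(T) = 0.21980530
exp(-rT) = 0.88337984; exp(-qT) = 1.00000000
C = S_0 * exp(-qT) * N(d1) - K * exp(-rT) * N(d2)
N(d1) = 0.75379973; N(d2) = 0.58698860
C = 44.5300 * 1.00000000 * 0.75379973 - 40.8000 * 0.88337984 * 0.58698860 = 12.4105

Answer: Price = 12.4105


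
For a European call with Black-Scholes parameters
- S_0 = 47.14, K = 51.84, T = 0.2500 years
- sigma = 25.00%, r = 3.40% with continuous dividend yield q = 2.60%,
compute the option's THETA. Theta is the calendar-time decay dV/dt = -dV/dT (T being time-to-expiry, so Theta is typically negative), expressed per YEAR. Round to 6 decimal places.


Answer: Theta = -3.767489

Derivation:
d1 = -0.6818212363; d2 = -0.8068212363
phi(d1) = 0.3162005445; exp(-qT) = 0.9935210793; exp(-rT) = 0.9915360229
Theta = -S*exp(-qT)*phi(d1)*sigma/(2*sqrt(T)) - r*K*exp(-rT)*N(d2) + q*S*exp(-qT)*N(d1)
N(d1) = 0.2476759972; N(d2) = 0.2098847412; sqrt(T) = 0.5000000000
Term 1 = -47.1400 * 0.9935210793 * 0.3162005445 * 0.2500 / (2 * 0.5000000000) = -3.7022802151
Term 2 = -0.0340 * 51.8400 * 0.9915360229 * 0.2098847412 = -0.3668033327
Term 3 = 0.0260 * 47.1400 * 0.9935210793 * 0.2476759972 = 0.3015948576
Theta = -3.7022802151 + (-0.3668033327) + (0.3015948576) = -3.767489


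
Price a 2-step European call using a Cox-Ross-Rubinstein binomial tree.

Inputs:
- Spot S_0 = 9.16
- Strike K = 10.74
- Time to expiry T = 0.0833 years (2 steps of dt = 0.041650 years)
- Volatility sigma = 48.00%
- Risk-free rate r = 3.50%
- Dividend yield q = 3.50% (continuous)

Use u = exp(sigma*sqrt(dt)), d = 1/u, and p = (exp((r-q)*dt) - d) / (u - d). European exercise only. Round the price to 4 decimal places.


Answer: Price = V(0,0) = 0.0908

Derivation:
dt = T/N = 0.041650
u = exp(sigma*sqrt(dt)) = 1.102919; d = 1/u = 0.906685
p = (exp((r-q)*dt) - d) / (u - d) = 0.475530
Discount per step: exp(-r*dt) = 0.998543
Stock lattice S(k, i) with i counting down-moves:
  k=0: S(0,0) = 9.1600
  k=1: S(1,0) = 10.1027; S(1,1) = 8.3052
  k=2: S(2,0) = 11.1425; S(2,1) = 9.1600; S(2,2) = 7.5302
Terminal payoffs V(N, i) = max(S_T - K, 0):
  V(2,0) = 0.402495; V(2,1) = 0.000000; V(2,2) = 0.000000
Backward induction: V(k, i) = exp(-r*dt) * [p * V(k+1, i) + (1-p) * V(k+1, i+1)].
  V(1,0) = exp(-r*dt) * [p*0.402495 + (1-p)*0.000000] = 0.191119
  V(1,1) = exp(-r*dt) * [p*0.000000 + (1-p)*0.000000] = 0.000000
  V(0,0) = exp(-r*dt) * [p*0.191119 + (1-p)*0.000000] = 0.090751


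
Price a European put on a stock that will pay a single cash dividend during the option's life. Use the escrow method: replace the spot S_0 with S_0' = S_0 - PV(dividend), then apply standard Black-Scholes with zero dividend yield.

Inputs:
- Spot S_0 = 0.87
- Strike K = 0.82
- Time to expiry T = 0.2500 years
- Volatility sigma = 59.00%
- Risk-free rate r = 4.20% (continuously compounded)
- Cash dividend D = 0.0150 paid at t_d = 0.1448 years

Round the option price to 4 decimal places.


PV(D) = D * exp(-r * t_d) = 0.0150 * 0.99393686 = 0.01490905
S_0' = S_0 - PV(D) = 0.8700 - 0.01490905 = 0.85509095
d1 = (ln(S_0'/K) + (r + sigma^2/2)*T) / (sigma*sqrt(T)) = 0.32513896
d2 = d1 - sigma*sqrt(T) = 0.03013896
exp(-rT) = 0.98955493
N(-d1) = 0.37253795; N(-d2) = 0.48797811
P = K * exp(-rT) * N(-d2) - S_0' * N(-d1) = 0.8200 * 0.98955493 * 0.48797811 - 0.85509095 * 0.37253795 = 0.0774

Answer: Price = 0.0774


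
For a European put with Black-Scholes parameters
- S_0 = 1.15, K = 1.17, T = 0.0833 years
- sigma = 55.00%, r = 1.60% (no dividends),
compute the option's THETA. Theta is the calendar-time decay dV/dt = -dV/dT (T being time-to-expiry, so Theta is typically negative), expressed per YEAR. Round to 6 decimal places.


Answer: Theta = -0.426363

Derivation:
d1 = -0.0208510172; d2 = -0.1795905838
phi(d1) = 0.3988555668; exp(-qT) = 1.0000000000; exp(-rT) = 0.9986680878
Theta = -S*exp(-qT)*phi(d1)*sigma/(2*sqrt(T)) + r*K*exp(-rT)*N(-d2) - q*S*exp(-qT)*N(-d1)
N(-d1) = 0.5083177496; N(-d2) = 0.5712630012; sqrt(T) = 0.2886173938
Term 1 = -1.1500 * 1.0000000000 * 0.3988555668 * 0.5500 / (2 * 0.2886173938) = -0.4370425196
Term 2 = 0.0160 * 1.1700 * 0.9986680878 * 0.5712630012 = 0.0106797999
Term 3 = 0 (no dividend yield, q = 0)
Theta = -0.4370425196 + (0.0106797999) + (0.0000000000) = -0.426363


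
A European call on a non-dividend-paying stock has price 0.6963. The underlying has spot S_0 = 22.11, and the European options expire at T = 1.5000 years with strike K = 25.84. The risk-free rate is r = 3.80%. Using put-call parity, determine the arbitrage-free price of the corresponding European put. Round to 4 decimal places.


Put-call parity: C - P = S_0 * exp(-qT) - K * exp(-rT).
S_0 * exp(-qT) = 22.1100 * 1.00000000 = 22.11000000
K * exp(-rT) = 25.8400 * 0.94459407 = 24.40831075
P = C - S*exp(-qT) + K*exp(-rT)
P = 0.6963 - 22.11000000 + 24.40831075 = 2.9946

Answer: Put price = 2.9946


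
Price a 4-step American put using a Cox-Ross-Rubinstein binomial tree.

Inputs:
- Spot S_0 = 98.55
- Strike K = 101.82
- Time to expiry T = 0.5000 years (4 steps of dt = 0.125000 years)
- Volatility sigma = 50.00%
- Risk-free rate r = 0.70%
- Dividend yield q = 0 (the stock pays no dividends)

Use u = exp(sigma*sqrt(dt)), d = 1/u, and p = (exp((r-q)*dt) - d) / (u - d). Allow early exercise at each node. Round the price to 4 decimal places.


dt = T/N = 0.125000
u = exp(sigma*sqrt(dt)) = 1.193365; d = 1/u = 0.837967
p = (exp((r-q)*dt) - d) / (u - d) = 0.458384
Discount per step: exp(-r*dt) = 0.999125
Stock lattice S(k, i) with i counting down-moves:
  k=0: S(0,0) = 98.5500
  k=1: S(1,0) = 117.6061; S(1,1) = 82.5816
  k=2: S(2,0) = 140.3469; S(2,1) = 98.5500; S(2,2) = 69.2007
  k=3: S(3,0) = 167.4851; S(3,1) = 117.6061; S(3,2) = 82.5816; S(3,3) = 57.9879
  k=4: S(4,0) = 199.8707; S(4,1) = 140.3469; S(4,2) = 98.5500; S(4,3) = 69.2007; S(4,4) = 48.5919
Terminal payoffs V(N, i) = max(K - S_T, 0):
  V(4,0) = 0.000000; V(4,1) = 0.000000; V(4,2) = 3.270000; V(4,3) = 32.619323; V(4,4) = 53.228080
Backward induction: V(k, i) = exp(-r*dt) * [p * V(k+1, i) + (1-p) * V(k+1, i+1)]; then take max(V_cont, immediate exercise) for American.
  V(3,0) = exp(-r*dt) * [p*0.000000 + (1-p)*0.000000] = 0.000000; exercise = 0.000000; V(3,0) = max -> 0.000000
  V(3,1) = exp(-r*dt) * [p*0.000000 + (1-p)*3.270000] = 1.769536; exercise = 0.000000; V(3,1) = max -> 1.769536
  V(3,2) = exp(-r*dt) * [p*3.270000 + (1-p)*32.619323] = 19.149310; exercise = 19.238363; V(3,2) = max -> 19.238363
  V(3,3) = exp(-r*dt) * [p*32.619323 + (1-p)*53.228080] = 43.743071; exercise = 43.832124; V(3,3) = max -> 43.832124
  V(2,0) = exp(-r*dt) * [p*0.000000 + (1-p)*1.769536] = 0.957572; exercise = 0.000000; V(2,0) = max -> 0.957572
  V(2,1) = exp(-r*dt) * [p*1.769536 + (1-p)*19.238363] = 11.221116; exercise = 3.270000; V(2,1) = max -> 11.221116
  V(2,2) = exp(-r*dt) * [p*19.238363 + (1-p)*43.832124] = 32.530270; exercise = 32.619323; V(2,2) = max -> 32.619323
  V(1,0) = exp(-r*dt) * [p*0.957572 + (1-p)*11.221116] = 6.510775; exercise = 0.000000; V(1,0) = max -> 6.510775
  V(1,1) = exp(-r*dt) * [p*11.221116 + (1-p)*32.619323] = 22.790784; exercise = 19.238363; V(1,1) = max -> 22.790784
  V(0,0) = exp(-r*dt) * [p*6.510775 + (1-p)*22.790784] = 15.314887; exercise = 3.270000; V(0,0) = max -> 15.314887

Answer: Price = V(0,0) = 15.3149


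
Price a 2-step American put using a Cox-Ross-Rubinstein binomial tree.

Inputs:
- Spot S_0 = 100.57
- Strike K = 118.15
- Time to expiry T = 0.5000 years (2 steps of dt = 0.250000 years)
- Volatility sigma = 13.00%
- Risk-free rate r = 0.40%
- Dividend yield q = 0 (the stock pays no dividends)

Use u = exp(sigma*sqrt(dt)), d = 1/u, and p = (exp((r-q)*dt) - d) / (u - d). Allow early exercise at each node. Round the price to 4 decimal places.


Answer: Price = V(0,0) = 17.5800

Derivation:
dt = T/N = 0.250000
u = exp(sigma*sqrt(dt)) = 1.067159; d = 1/u = 0.937067
p = (exp((r-q)*dt) - d) / (u - d) = 0.491446
Discount per step: exp(-r*dt) = 0.999000
Stock lattice S(k, i) with i counting down-moves:
  k=0: S(0,0) = 100.5700
  k=1: S(1,0) = 107.3242; S(1,1) = 94.2409
  k=2: S(2,0) = 114.5320; S(2,1) = 100.5700; S(2,2) = 88.3101
Terminal payoffs V(N, i) = max(K - S_T, 0):
  V(2,0) = 3.618029; V(2,1) = 17.580000; V(2,2) = 29.839943
Backward induction: V(k, i) = exp(-r*dt) * [p * V(k+1, i) + (1-p) * V(k+1, i+1)]; then take max(V_cont, immediate exercise) for American.
  V(1,0) = exp(-r*dt) * [p*3.618029 + (1-p)*17.580000] = 10.707726; exercise = 10.825817; V(1,0) = max -> 10.825817
  V(1,1) = exp(-r*dt) * [p*17.580000 + (1-p)*29.839943] = 23.791034; exercise = 23.909125; V(1,1) = max -> 23.909125
  V(0,0) = exp(-r*dt) * [p*10.825817 + (1-p)*23.909125] = 17.461909; exercise = 17.580000; V(0,0) = max -> 17.580000


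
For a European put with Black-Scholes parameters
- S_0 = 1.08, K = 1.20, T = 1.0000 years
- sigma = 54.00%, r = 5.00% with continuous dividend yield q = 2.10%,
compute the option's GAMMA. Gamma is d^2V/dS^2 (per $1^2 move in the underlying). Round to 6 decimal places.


d1 = 0.1285916377; d2 = -0.4114083623
phi(d1) = 0.3956574617; exp(-qT) = 0.9792189646; exp(-rT) = 0.9512294245
Gamma = exp(-qT) * phi(d1) / (S * sigma * sqrt(T)) = 0.9792189646 * 0.3956574617 / (1.0800 * 0.5400 * 1.0000000000) = 0.664327

Answer: Gamma = 0.664327


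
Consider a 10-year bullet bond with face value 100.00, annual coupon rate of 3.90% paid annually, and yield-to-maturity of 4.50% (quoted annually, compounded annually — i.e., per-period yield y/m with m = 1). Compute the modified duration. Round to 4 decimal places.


Coupon per period c = face * coupon_rate / m = 3.900000
Periods per year m = 1; per-period yield y/m = 0.045000
Number of cashflows N = 10
Cashflows (t years, CF_t, discount factor 1/(1+y/m)^(m*t), PV):
  t = 1.0000: CF_t = 3.900000, DF = 0.956938, PV = 3.732057
  t = 2.0000: CF_t = 3.900000, DF = 0.915730, PV = 3.571347
  t = 3.0000: CF_t = 3.900000, DF = 0.876297, PV = 3.417557
  t = 4.0000: CF_t = 3.900000, DF = 0.838561, PV = 3.270389
  t = 5.0000: CF_t = 3.900000, DF = 0.802451, PV = 3.129559
  t = 6.0000: CF_t = 3.900000, DF = 0.767896, PV = 2.994793
  t = 7.0000: CF_t = 3.900000, DF = 0.734828, PV = 2.865831
  t = 8.0000: CF_t = 3.900000, DF = 0.703185, PV = 2.742422
  t = 9.0000: CF_t = 3.900000, DF = 0.672904, PV = 2.624327
  t = 10.0000: CF_t = 103.900000, DF = 0.643928, PV = 66.904086
Price P = sum_t PV_t = 95.252369
First compute Macaulay numerator sum_t t * PV_t:
  t * PV_t at t = 1.0000: 3.732057
  t * PV_t at t = 2.0000: 7.142694
  t * PV_t at t = 3.0000: 10.252670
  t * PV_t at t = 4.0000: 13.081557
  t * PV_t at t = 5.0000: 15.647795
  t * PV_t at t = 6.0000: 17.968760
  t * PV_t at t = 7.0000: 20.060817
  t * PV_t at t = 8.0000: 21.939376
  t * PV_t at t = 9.0000: 23.618945
  t * PV_t at t = 10.0000: 669.040862
Macaulay duration D = 802.485534 / 95.252369 = 8.424835
Modified duration = D / (1 + y/m) = 8.424835 / (1 + 0.045000) = 8.062043

Answer: Modified duration = 8.0620


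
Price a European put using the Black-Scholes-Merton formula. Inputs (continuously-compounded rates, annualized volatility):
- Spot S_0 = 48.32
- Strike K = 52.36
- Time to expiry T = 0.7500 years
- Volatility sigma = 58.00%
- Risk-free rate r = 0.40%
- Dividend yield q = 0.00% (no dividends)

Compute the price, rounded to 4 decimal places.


d1 = (ln(S/K) + (r - q + 0.5*sigma^2) * T) / (sigma * sqrt(T)) = 0.09725886
d2 = d1 - sigma * sqrt(T) = -0.40503588
exp(-rT) = 0.99700450; exp(-qT) = 1.00000000
P = K * exp(-rT) * N(-d2) - S_0 * exp(-qT) * N(-d1)
N(-d1) = 0.46126041; N(-d2) = 0.65727443
P = 52.3600 * 0.99700450 * 0.65727443 - 48.3200 * 1.00000000 * 0.46126041 = 12.0237

Answer: Price = 12.0237


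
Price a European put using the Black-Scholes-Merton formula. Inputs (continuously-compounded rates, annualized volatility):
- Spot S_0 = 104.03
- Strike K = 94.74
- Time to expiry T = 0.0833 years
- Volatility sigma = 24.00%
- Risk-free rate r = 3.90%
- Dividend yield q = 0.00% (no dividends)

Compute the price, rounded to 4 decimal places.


Answer: Price = 0.2531

Derivation:
d1 = (ln(S/K) + (r - q + 0.5*sigma^2) * T) / (sigma * sqrt(T)) = 1.43198175
d2 = d1 - sigma * sqrt(T) = 1.36271357
exp(-rT) = 0.99675657; exp(-qT) = 1.00000000
P = K * exp(-rT) * N(-d2) - S_0 * exp(-qT) * N(-d1)
N(-d1) = 0.07607452; N(-d2) = 0.08648640
P = 94.7400 * 0.99675657 * 0.08648640 - 104.0300 * 1.00000000 * 0.07607452 = 0.2531


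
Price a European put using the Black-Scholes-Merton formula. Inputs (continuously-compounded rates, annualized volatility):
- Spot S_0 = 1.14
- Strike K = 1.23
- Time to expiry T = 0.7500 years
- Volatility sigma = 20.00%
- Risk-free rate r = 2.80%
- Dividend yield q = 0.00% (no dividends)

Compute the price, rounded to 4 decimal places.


Answer: Price = 0.1171

Derivation:
d1 = (ln(S/K) + (r - q + 0.5*sigma^2) * T) / (sigma * sqrt(T)) = -0.23085874
d2 = d1 - sigma * sqrt(T) = -0.40406382
exp(-rT) = 0.97921896; exp(-qT) = 1.00000000
P = K * exp(-rT) * N(-d2) - S_0 * exp(-qT) * N(-d1)
N(-d1) = 0.59128773; N(-d2) = 0.65691711
P = 1.2300 * 0.97921896 * 0.65691711 - 1.1400 * 1.00000000 * 0.59128773 = 0.1171


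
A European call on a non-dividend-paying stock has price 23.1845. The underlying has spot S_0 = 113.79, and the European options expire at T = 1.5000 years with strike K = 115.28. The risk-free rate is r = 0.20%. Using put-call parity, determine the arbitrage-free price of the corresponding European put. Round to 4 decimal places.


Put-call parity: C - P = S_0 * exp(-qT) - K * exp(-rT).
S_0 * exp(-qT) = 113.7900 * 1.00000000 = 113.79000000
K * exp(-rT) = 115.2800 * 0.99700450 = 114.93467824
P = C - S*exp(-qT) + K*exp(-rT)
P = 23.1845 - 113.79000000 + 114.93467824 = 24.3292

Answer: Put price = 24.3292


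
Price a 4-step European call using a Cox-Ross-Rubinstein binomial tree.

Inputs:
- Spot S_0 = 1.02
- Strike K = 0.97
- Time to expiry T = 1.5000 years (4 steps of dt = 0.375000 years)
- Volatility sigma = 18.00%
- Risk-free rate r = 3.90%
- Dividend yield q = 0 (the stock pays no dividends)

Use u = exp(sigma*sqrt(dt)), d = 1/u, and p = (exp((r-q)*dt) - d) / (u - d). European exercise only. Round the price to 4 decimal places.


dt = T/N = 0.375000
u = exp(sigma*sqrt(dt)) = 1.116532; d = 1/u = 0.895631
p = (exp((r-q)*dt) - d) / (u - d) = 0.539164
Discount per step: exp(-r*dt) = 0.985481
Stock lattice S(k, i) with i counting down-moves:
  k=0: S(0,0) = 1.0200
  k=1: S(1,0) = 1.1389; S(1,1) = 0.9135
  k=2: S(2,0) = 1.2716; S(2,1) = 1.0200; S(2,2) = 0.8182
  k=3: S(3,0) = 1.4198; S(3,1) = 1.1389; S(3,2) = 0.9135; S(3,3) = 0.7328
  k=4: S(4,0) = 1.5852; S(4,1) = 1.2716; S(4,2) = 1.0200; S(4,3) = 0.8182; S(4,4) = 0.6563
Terminal payoffs V(N, i) = max(S_T - K, 0):
  V(4,0) = 0.615200; V(4,1) = 0.301576; V(4,2) = 0.050000; V(4,3) = 0.000000; V(4,4) = 0.000000
Backward induction: V(k, i) = exp(-r*dt) * [p * V(k+1, i) + (1-p) * V(k+1, i+1)].
  V(3,0) = exp(-r*dt) * [p*0.615200 + (1-p)*0.301576] = 0.463837
  V(3,1) = exp(-r*dt) * [p*0.301576 + (1-p)*0.050000] = 0.182945
  V(3,2) = exp(-r*dt) * [p*0.050000 + (1-p)*0.000000] = 0.026567
  V(3,3) = exp(-r*dt) * [p*0.000000 + (1-p)*0.000000] = 0.000000
  V(2,0) = exp(-r*dt) * [p*0.463837 + (1-p)*0.182945] = 0.329537
  V(2,1) = exp(-r*dt) * [p*0.182945 + (1-p)*0.026567] = 0.109271
  V(2,2) = exp(-r*dt) * [p*0.026567 + (1-p)*0.000000] = 0.014116
  V(1,0) = exp(-r*dt) * [p*0.329537 + (1-p)*0.109271] = 0.224720
  V(1,1) = exp(-r*dt) * [p*0.109271 + (1-p)*0.014116] = 0.064470
  V(0,0) = exp(-r*dt) * [p*0.224720 + (1-p)*0.064470] = 0.148680

Answer: Price = V(0,0) = 0.1487


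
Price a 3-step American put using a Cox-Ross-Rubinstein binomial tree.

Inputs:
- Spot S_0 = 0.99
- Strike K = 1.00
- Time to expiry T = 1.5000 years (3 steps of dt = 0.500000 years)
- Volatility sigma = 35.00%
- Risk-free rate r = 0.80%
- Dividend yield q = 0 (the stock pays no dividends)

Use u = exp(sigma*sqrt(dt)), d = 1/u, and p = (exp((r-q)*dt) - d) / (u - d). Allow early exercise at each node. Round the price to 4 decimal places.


Answer: Price = V(0,0) = 0.1819

Derivation:
dt = T/N = 0.500000
u = exp(sigma*sqrt(dt)) = 1.280803; d = 1/u = 0.780760
p = (exp((r-q)*dt) - d) / (u - d) = 0.446457
Discount per step: exp(-r*dt) = 0.996008
Stock lattice S(k, i) with i counting down-moves:
  k=0: S(0,0) = 0.9900
  k=1: S(1,0) = 1.2680; S(1,1) = 0.7730
  k=2: S(2,0) = 1.6241; S(2,1) = 0.9900; S(2,2) = 0.6035
  k=3: S(3,0) = 2.0801; S(3,1) = 1.2680; S(3,2) = 0.7730; S(3,3) = 0.4712
Terminal payoffs V(N, i) = max(K - S_T, 0):
  V(3,0) = 0.000000; V(3,1) = 0.000000; V(3,2) = 0.227048; V(3,3) = 0.528819
Backward induction: V(k, i) = exp(-r*dt) * [p * V(k+1, i) + (1-p) * V(k+1, i+1)]; then take max(V_cont, immediate exercise) for American.
  V(2,0) = exp(-r*dt) * [p*0.000000 + (1-p)*0.000000] = 0.000000; exercise = 0.000000; V(2,0) = max -> 0.000000
  V(2,1) = exp(-r*dt) * [p*0.000000 + (1-p)*0.227048] = 0.125179; exercise = 0.010000; V(2,1) = max -> 0.125179
  V(2,2) = exp(-r*dt) * [p*0.227048 + (1-p)*0.528819] = 0.392518; exercise = 0.396510; V(2,2) = max -> 0.396510
  V(1,0) = exp(-r*dt) * [p*0.000000 + (1-p)*0.125179] = 0.069015; exercise = 0.000000; V(1,0) = max -> 0.069015
  V(1,1) = exp(-r*dt) * [p*0.125179 + (1-p)*0.396510] = 0.274273; exercise = 0.227048; V(1,1) = max -> 0.274273
  V(0,0) = exp(-r*dt) * [p*0.069015 + (1-p)*0.274273] = 0.181905; exercise = 0.010000; V(0,0) = max -> 0.181905


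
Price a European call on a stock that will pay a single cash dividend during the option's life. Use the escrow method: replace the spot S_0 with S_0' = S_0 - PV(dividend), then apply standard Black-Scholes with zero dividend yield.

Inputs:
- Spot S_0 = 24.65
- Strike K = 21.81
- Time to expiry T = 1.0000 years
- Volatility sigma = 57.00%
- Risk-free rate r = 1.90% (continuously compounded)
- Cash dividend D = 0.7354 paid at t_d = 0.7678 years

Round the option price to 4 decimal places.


Answer: Price = 6.4417

Derivation:
PV(D) = D * exp(-r * t_d) = 0.7354 * 0.98551769 = 0.72474971
S_0' = S_0 - PV(D) = 24.6500 - 0.72474971 = 23.92525029
d1 = (ln(S_0'/K) + (r + sigma^2/2)*T) / (sigma*sqrt(T)) = 0.48072951
d2 = d1 - sigma*sqrt(T) = -0.08927049
exp(-rT) = 0.98117936
N(d1) = 0.68464562; N(d2) = 0.46443347
C = S_0' * N(d1) - K * exp(-rT) * N(d2) = 23.92525029 * 0.68464562 - 21.8100 * 0.98117936 * 0.46443347 = 6.4417


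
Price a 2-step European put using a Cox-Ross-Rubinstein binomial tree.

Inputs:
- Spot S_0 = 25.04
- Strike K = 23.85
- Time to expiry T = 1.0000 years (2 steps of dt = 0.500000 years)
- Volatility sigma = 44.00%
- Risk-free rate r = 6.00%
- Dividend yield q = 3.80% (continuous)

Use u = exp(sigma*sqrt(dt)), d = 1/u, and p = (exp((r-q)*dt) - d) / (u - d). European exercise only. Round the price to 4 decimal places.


dt = T/N = 0.500000
u = exp(sigma*sqrt(dt)) = 1.364963; d = 1/u = 0.732621
p = (exp((r-q)*dt) - d) / (u - d) = 0.440331
Discount per step: exp(-r*dt) = 0.970446
Stock lattice S(k, i) with i counting down-moves:
  k=0: S(0,0) = 25.0400
  k=1: S(1,0) = 34.1787; S(1,1) = 18.3448
  k=2: S(2,0) = 46.6526; S(2,1) = 25.0400; S(2,2) = 13.4398
Terminal payoffs V(N, i) = max(K - S_T, 0):
  V(2,0) = 0.000000; V(2,1) = 0.000000; V(2,2) = 10.410198
Backward induction: V(k, i) = exp(-r*dt) * [p * V(k+1, i) + (1-p) * V(k+1, i+1)].
  V(1,0) = exp(-r*dt) * [p*0.000000 + (1-p)*0.000000] = 0.000000
  V(1,1) = exp(-r*dt) * [p*0.000000 + (1-p)*10.410198] = 5.654069
  V(0,0) = exp(-r*dt) * [p*0.000000 + (1-p)*5.654069] = 3.070883

Answer: Price = V(0,0) = 3.0709


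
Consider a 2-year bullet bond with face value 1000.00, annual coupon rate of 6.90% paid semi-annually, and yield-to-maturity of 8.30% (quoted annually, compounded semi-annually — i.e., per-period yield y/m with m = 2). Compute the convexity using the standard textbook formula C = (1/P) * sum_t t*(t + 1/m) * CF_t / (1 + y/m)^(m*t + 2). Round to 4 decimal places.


Coupon per period c = face * coupon_rate / m = 34.500000
Periods per year m = 2; per-period yield y/m = 0.041500
Number of cashflows N = 4
Cashflows (t years, CF_t, discount factor 1/(1+y/m)^(m*t), PV):
  t = 0.5000: CF_t = 34.500000, DF = 0.960154, PV = 33.125300
  t = 1.0000: CF_t = 34.500000, DF = 0.921895, PV = 31.805377
  t = 1.5000: CF_t = 34.500000, DF = 0.885161, PV = 30.538048
  t = 2.0000: CF_t = 1034.500000, DF = 0.849890, PV = 879.211577
Price P = sum_t PV_t = 974.680302
Convexity numerator sum_t t*(t + 1/m) * CF_t / (1+y/m)^(m*t + 2):
  t = 0.5000: term = 15.269024
  t = 1.0000: term = 43.981826
  t = 1.5000: term = 84.458619
  t = 2.0000: term = 4052.703707
Convexity = (1/P) * sum = 4196.413176 / 974.680302 = 4.305425

Answer: Convexity = 4.3054


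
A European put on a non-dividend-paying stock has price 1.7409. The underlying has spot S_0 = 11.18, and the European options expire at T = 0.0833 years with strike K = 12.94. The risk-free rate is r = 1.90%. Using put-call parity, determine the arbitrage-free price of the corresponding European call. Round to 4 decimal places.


Answer: Call price = 0.0014

Derivation:
Put-call parity: C - P = S_0 * exp(-qT) - K * exp(-rT).
S_0 * exp(-qT) = 11.1800 * 1.00000000 = 11.18000000
K * exp(-rT) = 12.9400 * 0.99841855 = 12.91953606
C = P + S*exp(-qT) - K*exp(-rT)
C = 1.7409 + 11.18000000 - 12.91953606 = 0.0014


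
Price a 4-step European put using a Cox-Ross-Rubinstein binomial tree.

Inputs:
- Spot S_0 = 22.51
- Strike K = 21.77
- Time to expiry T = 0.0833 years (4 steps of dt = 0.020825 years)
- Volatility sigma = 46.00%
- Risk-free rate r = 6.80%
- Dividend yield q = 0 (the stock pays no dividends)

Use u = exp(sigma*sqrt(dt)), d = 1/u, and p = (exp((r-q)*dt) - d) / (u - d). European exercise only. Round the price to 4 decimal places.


dt = T/N = 0.020825
u = exp(sigma*sqrt(dt)) = 1.068635; d = 1/u = 0.935773
p = (exp((r-q)*dt) - d) / (u - d) = 0.494077
Discount per step: exp(-r*dt) = 0.998585
Stock lattice S(k, i) with i counting down-moves:
  k=0: S(0,0) = 22.5100
  k=1: S(1,0) = 24.0550; S(1,1) = 21.0643
  k=2: S(2,0) = 25.7060; S(2,1) = 22.5100; S(2,2) = 19.7114
  k=3: S(3,0) = 27.4703; S(3,1) = 24.0550; S(3,2) = 21.0643; S(3,3) = 18.4454
  k=4: S(4,0) = 29.3557; S(4,1) = 25.7060; S(4,2) = 22.5100; S(4,3) = 19.7114; S(4,4) = 17.2607
Terminal payoffs V(N, i) = max(K - S_T, 0):
  V(4,0) = 0.000000; V(4,1) = 0.000000; V(4,2) = 0.000000; V(4,3) = 2.058629; V(4,4) = 4.509310
Backward induction: V(k, i) = exp(-r*dt) * [p * V(k+1, i) + (1-p) * V(k+1, i+1)].
  V(3,0) = exp(-r*dt) * [p*0.000000 + (1-p)*0.000000] = 0.000000
  V(3,1) = exp(-r*dt) * [p*0.000000 + (1-p)*0.000000] = 0.000000
  V(3,2) = exp(-r*dt) * [p*0.000000 + (1-p)*2.058629] = 1.040035
  V(3,3) = exp(-r*dt) * [p*2.058629 + (1-p)*4.509310] = 3.293818
  V(2,0) = exp(-r*dt) * [p*0.000000 + (1-p)*0.000000] = 0.000000
  V(2,1) = exp(-r*dt) * [p*0.000000 + (1-p)*1.040035] = 0.525433
  V(2,2) = exp(-r*dt) * [p*1.040035 + (1-p)*3.293818] = 2.177191
  V(1,0) = exp(-r*dt) * [p*0.000000 + (1-p)*0.525433] = 0.265453
  V(1,1) = exp(-r*dt) * [p*0.525433 + (1-p)*2.177191] = 1.359170
  V(0,0) = exp(-r*dt) * [p*0.265453 + (1-p)*1.359170] = 0.817631

Answer: Price = V(0,0) = 0.8176
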